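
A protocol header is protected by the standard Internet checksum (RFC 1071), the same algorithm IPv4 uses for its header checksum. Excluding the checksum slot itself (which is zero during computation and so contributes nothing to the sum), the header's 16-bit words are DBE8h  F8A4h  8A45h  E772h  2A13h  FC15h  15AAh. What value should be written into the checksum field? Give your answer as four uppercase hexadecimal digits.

7DE6

One's-complement addition (fold any carry out of bit 15 back into bit 0):
  0xDBE8 + 0xF8A4 = 0x1D48C → wrap carry → 0xD48D
  0xD48D + 0x8A45 = 0x15ED2 → wrap carry → 0x5ED3
  0x5ED3 + 0xE772 = 0x14645 → wrap carry → 0x4646
  0x4646 + 0x2A13 = 0x07059
  0x7059 + 0xFC15 = 0x16C6E → wrap carry → 0x6C6F
  0x6C6F + 0x15AA = 0x08219
One's-complement sum = 0x8219.
Checksum = ~0x8219 & 0xFFFF = 0x7DE6.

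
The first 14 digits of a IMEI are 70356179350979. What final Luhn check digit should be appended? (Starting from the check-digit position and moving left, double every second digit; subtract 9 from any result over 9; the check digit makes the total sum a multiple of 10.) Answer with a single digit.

6

Partial digits right→left: 9 7 9 0 5 3 9 7 1 6 5 3 0 7
Double every second digit counting from the check-digit position (so the 1st, 3rd, 5th, ... of the partial from the right).
  doubled (with −9 where >9): 9 9 1 9 2 1 0 → sum 31
  kept as-is: 7 0 3 7 6 3 7 → sum 33
Total = 31 + 33 = 64.
Check digit = (10 − (64 mod 10)) mod 10 = 6.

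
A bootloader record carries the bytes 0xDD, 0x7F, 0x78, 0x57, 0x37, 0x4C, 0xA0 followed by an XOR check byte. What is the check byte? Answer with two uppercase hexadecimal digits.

XOR the bytes together:
  start with 0xDD
  0xDD ⊕ 0x7F = 0xA2
  0xA2 ⊕ 0x78 = 0xDA
  0xDA ⊕ 0x57 = 0x8D
  0x8D ⊕ 0x37 = 0xBA
  0xBA ⊕ 0x4C = 0xF6
  0xF6 ⊕ 0xA0 = 0x56

56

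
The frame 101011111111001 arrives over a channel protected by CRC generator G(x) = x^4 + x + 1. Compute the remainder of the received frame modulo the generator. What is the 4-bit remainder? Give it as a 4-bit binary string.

Modulo-2 division of 101011111111001 by 10011:
  pos 0: 10101 XOR 10011 = 00110
  pos 2: 11011 XOR 10011 = 01000
  pos 3: 10001 XOR 10011 = 00010
  pos 6: 10111 XOR 10011 = 00100
  pos 8: 10010 XOR 10011 = 00001
Remainder = 0101 (nonzero — an error is detected).

0101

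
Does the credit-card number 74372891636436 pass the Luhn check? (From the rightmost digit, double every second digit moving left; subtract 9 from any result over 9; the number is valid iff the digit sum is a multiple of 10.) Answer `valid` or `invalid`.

invalid

From the right, keep odd positions and double even positions (subtract 9 from any doubled value over 9):
  doubled (positions 2,4,...): 6 3 3 9 4 6 5 → sum 36
  kept (positions 1,3,...): 6 4 3 1 8 7 4 → sum 33
Total = 69.
69 mod 10 = 9, so the number is invalid.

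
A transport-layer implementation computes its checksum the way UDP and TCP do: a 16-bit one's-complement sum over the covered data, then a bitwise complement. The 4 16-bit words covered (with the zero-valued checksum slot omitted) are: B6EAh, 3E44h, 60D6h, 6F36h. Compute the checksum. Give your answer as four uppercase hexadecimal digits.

One's-complement addition (fold any carry out of bit 15 back into bit 0):
  0xB6EA + 0x3E44 = 0x0F52E
  0xF52E + 0x60D6 = 0x15604 → wrap carry → 0x5605
  0x5605 + 0x6F36 = 0x0C53B
One's-complement sum = 0xC53B.
Checksum = ~0xC53B & 0xFFFF = 0x3AC4.

3AC4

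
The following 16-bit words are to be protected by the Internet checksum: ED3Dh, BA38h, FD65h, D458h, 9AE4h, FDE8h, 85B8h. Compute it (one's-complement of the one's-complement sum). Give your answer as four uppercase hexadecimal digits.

One's-complement addition (fold any carry out of bit 15 back into bit 0):
  0xED3D + 0xBA38 = 0x1A775 → wrap carry → 0xA776
  0xA776 + 0xFD65 = 0x1A4DB → wrap carry → 0xA4DC
  0xA4DC + 0xD458 = 0x17934 → wrap carry → 0x7935
  0x7935 + 0x9AE4 = 0x11419 → wrap carry → 0x141A
  0x141A + 0xFDE8 = 0x11202 → wrap carry → 0x1203
  0x1203 + 0x85B8 = 0x097BB
One's-complement sum = 0x97BB.
Checksum = ~0x97BB & 0xFFFF = 0x6844.

6844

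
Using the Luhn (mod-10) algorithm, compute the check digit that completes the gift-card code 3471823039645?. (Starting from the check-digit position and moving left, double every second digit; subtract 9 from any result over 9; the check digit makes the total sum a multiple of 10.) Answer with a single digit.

Partial digits right→left: 5 4 6 9 3 0 3 2 8 1 7 4 3
Double every second digit counting from the check-digit position (so the 1st, 3rd, 5th, ... of the partial from the right).
  doubled (with −9 where >9): 1 3 6 6 7 5 6 → sum 34
  kept as-is: 4 9 0 2 1 4 → sum 20
Total = 34 + 20 = 54.
Check digit = (10 − (54 mod 10)) mod 10 = 6.

6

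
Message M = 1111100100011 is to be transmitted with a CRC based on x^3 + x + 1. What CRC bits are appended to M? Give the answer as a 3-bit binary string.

000

Append 3 zeros: 1111100100011000. Divide by 1011 (XOR where the leading bit is 1):
  pos 0: 1111 XOR 1011 = 0100
  pos 1: 1001 XOR 1011 = 0010
  pos 3: 1000 XOR 1011 = 0011
  pos 5: 1110 XOR 1011 = 0101
  pos 6: 1010 XOR 1011 = 0001
  pos 9: 1011 XOR 1011 = 0000
Remainder (last 3 bits) = 000. This is the CRC / FCS.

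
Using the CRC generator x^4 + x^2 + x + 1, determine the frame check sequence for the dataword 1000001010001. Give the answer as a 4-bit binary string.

1001

Append 4 zeros: 10000010100010000. Divide by 10111 (XOR where the leading bit is 1):
  pos 0: 10000 XOR 10111 = 00111
  pos 2: 11101 XOR 10111 = 01010
  pos 3: 10100 XOR 10111 = 00011
  pos 6: 11100 XOR 10111 = 01011
  pos 7: 10110 XOR 10111 = 00001
  pos 11: 11000 XOR 10111 = 01111
  pos 12: 11110 XOR 10111 = 01001
Remainder (last 4 bits) = 1001. This is the CRC / FCS.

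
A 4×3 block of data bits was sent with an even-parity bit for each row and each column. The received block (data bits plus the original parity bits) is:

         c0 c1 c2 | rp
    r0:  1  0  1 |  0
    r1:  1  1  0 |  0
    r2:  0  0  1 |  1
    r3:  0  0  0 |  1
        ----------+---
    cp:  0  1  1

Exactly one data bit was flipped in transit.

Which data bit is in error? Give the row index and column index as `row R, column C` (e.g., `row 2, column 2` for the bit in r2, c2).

Recompute each row's even parity and compare to rp:
  r0: data parity 0, sent rp 0 → ok
  r1: data parity 0, sent rp 0 → ok
  r2: data parity 1, sent rp 1 → ok
  r3: data parity 0, sent rp 1 → mismatch
Recompute each column's even parity and compare to cp:
  c0: data parity 0, sent cp 0 → ok
  c1: data parity 1, sent cp 1 → ok
  c2: data parity 0, sent cp 1 → mismatch
Exactly one row (r3) and one column (c2) fail → the flipped bit is at their intersection.

row 3, column 2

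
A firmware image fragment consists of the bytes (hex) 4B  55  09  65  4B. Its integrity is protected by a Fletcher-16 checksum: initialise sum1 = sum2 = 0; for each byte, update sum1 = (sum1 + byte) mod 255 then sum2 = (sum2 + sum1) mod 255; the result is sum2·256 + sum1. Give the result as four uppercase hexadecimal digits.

FE5A

Running sums (mod 255):
  after byte 0 (4B): sum1=75, sum2=75
  after byte 1 (55): sum1=160, sum2=235
  after byte 2 (09): sum1=169, sum2=149
  after byte 3 (65): sum1=15, sum2=164
  after byte 4 (4B): sum1=90, sum2=254
Checksum = sum2·256 + sum1 = 254·256 + 90 = 65114 = 0xFE5A.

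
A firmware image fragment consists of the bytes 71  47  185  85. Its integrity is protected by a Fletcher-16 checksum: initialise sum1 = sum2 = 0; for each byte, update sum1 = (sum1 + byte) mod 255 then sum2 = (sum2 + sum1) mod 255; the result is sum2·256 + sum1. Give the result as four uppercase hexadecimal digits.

Running sums (mod 255):
  after byte 0 (71): sum1=71, sum2=71
  after byte 1 (47): sum1=118, sum2=189
  after byte 2 (185): sum1=48, sum2=237
  after byte 3 (85): sum1=133, sum2=115
Checksum = sum2·256 + sum1 = 115·256 + 133 = 29573 = 0x7385.

7385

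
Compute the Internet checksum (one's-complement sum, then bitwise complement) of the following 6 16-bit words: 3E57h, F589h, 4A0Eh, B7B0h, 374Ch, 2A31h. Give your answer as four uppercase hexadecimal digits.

68E2

One's-complement addition (fold any carry out of bit 15 back into bit 0):
  0x3E57 + 0xF589 = 0x133E0 → wrap carry → 0x33E1
  0x33E1 + 0x4A0E = 0x07DEF
  0x7DEF + 0xB7B0 = 0x1359F → wrap carry → 0x35A0
  0x35A0 + 0x374C = 0x06CEC
  0x6CEC + 0x2A31 = 0x0971D
One's-complement sum = 0x971D.
Checksum = ~0x971D & 0xFFFF = 0x68E2.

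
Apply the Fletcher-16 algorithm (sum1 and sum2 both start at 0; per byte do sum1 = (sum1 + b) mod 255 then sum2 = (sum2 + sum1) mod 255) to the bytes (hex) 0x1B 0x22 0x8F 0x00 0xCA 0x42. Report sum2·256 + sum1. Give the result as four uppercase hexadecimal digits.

Running sums (mod 255):
  after byte 0 (0x1B): sum1=27, sum2=27
  after byte 1 (0x22): sum1=61, sum2=88
  after byte 2 (0x8F): sum1=204, sum2=37
  after byte 3 (0x00): sum1=204, sum2=241
  after byte 4 (0xCA): sum1=151, sum2=137
  after byte 5 (0x42): sum1=217, sum2=99
Checksum = sum2·256 + sum1 = 99·256 + 217 = 25561 = 0x63D9.

63D9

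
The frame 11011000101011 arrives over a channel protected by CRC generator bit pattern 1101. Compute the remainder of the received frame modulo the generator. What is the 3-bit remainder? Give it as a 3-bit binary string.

Modulo-2 division of 11011000101011 by 1101:
  pos 0: 1101 XOR 1101 = 0000
  pos 4: 1000 XOR 1101 = 0101
  pos 5: 1011 XOR 1101 = 0110
  pos 6: 1100 XOR 1101 = 0001
  pos 9: 1101 XOR 1101 = 0000
Remainder = 001 (nonzero — an error is detected).

001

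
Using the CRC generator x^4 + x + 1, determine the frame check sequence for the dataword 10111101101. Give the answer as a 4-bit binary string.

0001

Append 4 zeros: 101111011010000. Divide by 10011 (XOR where the leading bit is 1):
  pos 0: 10111 XOR 10011 = 00100
  pos 2: 10010 XOR 10011 = 00001
  pos 6: 11101 XOR 10011 = 01110
  pos 7: 11100 XOR 10011 = 01111
  pos 8: 11110 XOR 10011 = 01101
  pos 9: 11010 XOR 10011 = 01001
  pos 10: 10010 XOR 10011 = 00001
Remainder (last 4 bits) = 0001. This is the CRC / FCS.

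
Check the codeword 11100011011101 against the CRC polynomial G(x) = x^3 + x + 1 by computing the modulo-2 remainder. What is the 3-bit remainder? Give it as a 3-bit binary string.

Modulo-2 division of 11100011011101 by 1011:
  pos 0: 1110 XOR 1011 = 0101
  pos 1: 1010 XOR 1011 = 0001
  pos 4: 1011 XOR 1011 = 0000
  pos 9: 1110 XOR 1011 = 0101
  pos 10: 1011 XOR 1011 = 0000
Remainder = 000 (zero — the frame passes the CRC check).

000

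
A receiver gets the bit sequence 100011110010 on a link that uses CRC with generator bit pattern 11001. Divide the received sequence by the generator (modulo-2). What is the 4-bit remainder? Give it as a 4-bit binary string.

0101

Modulo-2 division of 100011110010 by 11001:
  pos 0: 10001 XOR 11001 = 01000
  pos 1: 10001 XOR 11001 = 01000
  pos 2: 10001 XOR 11001 = 01000
  pos 3: 10001 XOR 11001 = 01000
  pos 4: 10000 XOR 11001 = 01001
  pos 5: 10010 XOR 11001 = 01011
  pos 6: 10111 XOR 11001 = 01110
  pos 7: 11100 XOR 11001 = 00101
Remainder = 0101 (nonzero — an error is detected).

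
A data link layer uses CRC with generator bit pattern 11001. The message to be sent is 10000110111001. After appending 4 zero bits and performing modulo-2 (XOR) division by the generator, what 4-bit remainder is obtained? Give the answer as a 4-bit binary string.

1111

Append 4 zeros: 100001101110010000. Divide by 11001 (XOR where the leading bit is 1):
  pos 0: 10000 XOR 11001 = 01001
  pos 1: 10011 XOR 11001 = 01010
  pos 2: 10101 XOR 11001 = 01100
  pos 3: 11000 XOR 11001 = 00001
  pos 7: 11110 XOR 11001 = 00111
  pos 9: 11101 XOR 11001 = 00100
  pos 11: 10000 XOR 11001 = 01001
  pos 12: 10010 XOR 11001 = 01011
  pos 13: 10110 XOR 11001 = 01111
Remainder (last 4 bits) = 1111. This is the CRC / FCS.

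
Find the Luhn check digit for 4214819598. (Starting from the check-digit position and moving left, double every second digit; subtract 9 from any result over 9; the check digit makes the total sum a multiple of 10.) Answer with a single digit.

7

Partial digits right→left: 8 9 5 9 1 8 4 1 2 4
Double every second digit counting from the check-digit position (so the 1st, 3rd, 5th, ... of the partial from the right).
  doubled (with −9 where >9): 7 1 2 8 4 → sum 22
  kept as-is: 9 9 8 1 4 → sum 31
Total = 22 + 31 = 53.
Check digit = (10 − (53 mod 10)) mod 10 = 7.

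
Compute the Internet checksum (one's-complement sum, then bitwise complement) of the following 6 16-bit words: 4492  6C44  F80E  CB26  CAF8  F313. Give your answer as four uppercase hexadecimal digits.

One's-complement addition (fold any carry out of bit 15 back into bit 0):
  0x4492 + 0x6C44 = 0x0B0D6
  0xB0D6 + 0xF80E = 0x1A8E4 → wrap carry → 0xA8E5
  0xA8E5 + 0xCB26 = 0x1740B → wrap carry → 0x740C
  0x740C + 0xCAF8 = 0x13F04 → wrap carry → 0x3F05
  0x3F05 + 0xF313 = 0x13218 → wrap carry → 0x3219
One's-complement sum = 0x3219.
Checksum = ~0x3219 & 0xFFFF = 0xCDE6.

CDE6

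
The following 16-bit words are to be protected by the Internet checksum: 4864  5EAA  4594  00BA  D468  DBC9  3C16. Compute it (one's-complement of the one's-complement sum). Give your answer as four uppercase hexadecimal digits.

One's-complement addition (fold any carry out of bit 15 back into bit 0):
  0x4864 + 0x5EAA = 0x0A70E
  0xA70E + 0x4594 = 0x0ECA2
  0xECA2 + 0x00BA = 0x0ED5C
  0xED5C + 0xD468 = 0x1C1C4 → wrap carry → 0xC1C5
  0xC1C5 + 0xDBC9 = 0x19D8E → wrap carry → 0x9D8F
  0x9D8F + 0x3C16 = 0x0D9A5
One's-complement sum = 0xD9A5.
Checksum = ~0xD9A5 & 0xFFFF = 0x265A.

265A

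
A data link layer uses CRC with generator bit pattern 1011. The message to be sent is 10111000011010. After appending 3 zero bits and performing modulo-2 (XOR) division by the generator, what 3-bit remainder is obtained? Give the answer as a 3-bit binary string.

Append 3 zeros: 10111000011010000. Divide by 1011 (XOR where the leading bit is 1):
  pos 0: 1011 XOR 1011 = 0000
  pos 4: 1000 XOR 1011 = 0011
  pos 6: 1101 XOR 1011 = 0110
  pos 7: 1101 XOR 1011 = 0110
  pos 8: 1100 XOR 1011 = 0111
  pos 9: 1111 XOR 1011 = 0100
  pos 10: 1000 XOR 1011 = 0011
  pos 12: 1100 XOR 1011 = 0111
  pos 13: 1110 XOR 1011 = 0101
Remainder (last 3 bits) = 101. This is the CRC / FCS.

101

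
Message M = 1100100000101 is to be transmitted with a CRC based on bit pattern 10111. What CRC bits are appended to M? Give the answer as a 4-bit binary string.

0100

Append 4 zeros: 11001000001010000. Divide by 10111 (XOR where the leading bit is 1):
  pos 0: 11001 XOR 10111 = 01110
  pos 1: 11100 XOR 10111 = 01011
  pos 2: 10110 XOR 10111 = 00001
  pos 6: 10001 XOR 10111 = 00110
  pos 8: 11001 XOR 10111 = 01110
  pos 9: 11100 XOR 10111 = 01011
  pos 10: 10110 XOR 10111 = 00001
Remainder (last 4 bits) = 0100. This is the CRC / FCS.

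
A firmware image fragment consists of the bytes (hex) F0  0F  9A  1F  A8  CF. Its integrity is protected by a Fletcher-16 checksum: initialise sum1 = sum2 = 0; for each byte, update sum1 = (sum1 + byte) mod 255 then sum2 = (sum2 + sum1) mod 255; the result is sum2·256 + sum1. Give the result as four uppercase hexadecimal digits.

D932

Running sums (mod 255):
  after byte 0 (F0): sum1=240, sum2=240
  after byte 1 (0F): sum1=0, sum2=240
  after byte 2 (9A): sum1=154, sum2=139
  after byte 3 (1F): sum1=185, sum2=69
  after byte 4 (A8): sum1=98, sum2=167
  after byte 5 (CF): sum1=50, sum2=217
Checksum = sum2·256 + sum1 = 217·256 + 50 = 55602 = 0xD932.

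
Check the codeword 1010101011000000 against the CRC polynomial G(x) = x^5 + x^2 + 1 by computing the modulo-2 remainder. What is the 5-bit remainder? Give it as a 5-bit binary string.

00000

Modulo-2 division of 1010101011000000 by 100101:
  pos 0: 101010 XOR 100101 = 001111
  pos 2: 111110 XOR 100101 = 011011
  pos 3: 110111 XOR 100101 = 010010
  pos 4: 100101 XOR 100101 = 000000
Remainder = 00000 (zero — the frame passes the CRC check).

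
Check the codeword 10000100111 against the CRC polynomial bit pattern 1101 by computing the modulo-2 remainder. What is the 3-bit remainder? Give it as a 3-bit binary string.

001

Modulo-2 division of 10000100111 by 1101:
  pos 0: 1000 XOR 1101 = 0101
  pos 1: 1010 XOR 1101 = 0111
  pos 2: 1111 XOR 1101 = 0010
  pos 4: 1000 XOR 1101 = 0101
  pos 5: 1011 XOR 1101 = 0110
  pos 6: 1101 XOR 1101 = 0000
Remainder = 001 (nonzero — an error is detected).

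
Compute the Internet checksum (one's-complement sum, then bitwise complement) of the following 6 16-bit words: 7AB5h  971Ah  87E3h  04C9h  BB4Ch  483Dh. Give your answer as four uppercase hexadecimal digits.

5DF9

One's-complement addition (fold any carry out of bit 15 back into bit 0):
  0x7AB5 + 0x971A = 0x111CF → wrap carry → 0x11D0
  0x11D0 + 0x87E3 = 0x099B3
  0x99B3 + 0x04C9 = 0x09E7C
  0x9E7C + 0xBB4C = 0x159C8 → wrap carry → 0x59C9
  0x59C9 + 0x483D = 0x0A206
One's-complement sum = 0xA206.
Checksum = ~0xA206 & 0xFFFF = 0x5DF9.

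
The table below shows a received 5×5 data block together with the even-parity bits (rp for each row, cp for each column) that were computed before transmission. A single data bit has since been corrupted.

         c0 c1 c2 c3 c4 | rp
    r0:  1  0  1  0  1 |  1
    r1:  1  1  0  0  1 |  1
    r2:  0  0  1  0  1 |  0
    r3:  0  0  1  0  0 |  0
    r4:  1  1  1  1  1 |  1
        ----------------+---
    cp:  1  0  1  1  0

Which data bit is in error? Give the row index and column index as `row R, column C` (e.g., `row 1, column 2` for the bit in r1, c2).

Recompute each row's even parity and compare to rp:
  r0: data parity 1, sent rp 1 → ok
  r1: data parity 1, sent rp 1 → ok
  r2: data parity 0, sent rp 0 → ok
  r3: data parity 1, sent rp 0 → mismatch
  r4: data parity 1, sent rp 1 → ok
Recompute each column's even parity and compare to cp:
  c0: data parity 1, sent cp 1 → ok
  c1: data parity 0, sent cp 0 → ok
  c2: data parity 0, sent cp 1 → mismatch
  c3: data parity 1, sent cp 1 → ok
  c4: data parity 0, sent cp 0 → ok
Exactly one row (r3) and one column (c2) fail → the flipped bit is at their intersection.

row 3, column 2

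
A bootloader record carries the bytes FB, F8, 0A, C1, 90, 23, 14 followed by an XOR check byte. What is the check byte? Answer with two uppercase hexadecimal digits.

6F

XOR the bytes together:
  start with 0xFB
  0xFB ⊕ 0xF8 = 0x03
  0x03 ⊕ 0x0A = 0x09
  0x09 ⊕ 0xC1 = 0xC8
  0xC8 ⊕ 0x90 = 0x58
  0x58 ⊕ 0x23 = 0x7B
  0x7B ⊕ 0x14 = 0x6F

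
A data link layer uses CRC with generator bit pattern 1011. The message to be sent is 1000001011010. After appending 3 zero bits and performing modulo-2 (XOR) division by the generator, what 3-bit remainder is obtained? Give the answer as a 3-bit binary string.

100

Append 3 zeros: 1000001011010000. Divide by 1011 (XOR where the leading bit is 1):
  pos 0: 1000 XOR 1011 = 0011
  pos 2: 1100 XOR 1011 = 0111
  pos 3: 1111 XOR 1011 = 0100
  pos 4: 1000 XOR 1011 = 0011
  pos 6: 1111 XOR 1011 = 0100
  pos 7: 1000 XOR 1011 = 0011
  pos 9: 1110 XOR 1011 = 0101
  pos 10: 1010 XOR 1011 = 0001
Remainder (last 3 bits) = 100. This is the CRC / FCS.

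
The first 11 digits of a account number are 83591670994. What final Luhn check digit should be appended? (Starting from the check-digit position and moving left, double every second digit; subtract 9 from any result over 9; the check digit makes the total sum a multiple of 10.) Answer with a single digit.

Partial digits right→left: 4 9 9 0 7 6 1 9 5 3 8
Double every second digit counting from the check-digit position (so the 1st, 3rd, 5th, ... of the partial from the right).
  doubled (with −9 where >9): 8 9 5 2 1 7 → sum 32
  kept as-is: 9 0 6 9 3 → sum 27
Total = 32 + 27 = 59.
Check digit = (10 − (59 mod 10)) mod 10 = 1.

1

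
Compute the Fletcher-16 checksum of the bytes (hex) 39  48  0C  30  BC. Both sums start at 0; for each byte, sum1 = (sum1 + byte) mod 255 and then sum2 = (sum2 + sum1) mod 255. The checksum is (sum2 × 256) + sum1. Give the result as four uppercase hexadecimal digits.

807A

Running sums (mod 255):
  after byte 0 (39): sum1=57, sum2=57
  after byte 1 (48): sum1=129, sum2=186
  after byte 2 (0C): sum1=141, sum2=72
  after byte 3 (30): sum1=189, sum2=6
  after byte 4 (BC): sum1=122, sum2=128
Checksum = sum2·256 + sum1 = 128·256 + 122 = 32890 = 0x807A.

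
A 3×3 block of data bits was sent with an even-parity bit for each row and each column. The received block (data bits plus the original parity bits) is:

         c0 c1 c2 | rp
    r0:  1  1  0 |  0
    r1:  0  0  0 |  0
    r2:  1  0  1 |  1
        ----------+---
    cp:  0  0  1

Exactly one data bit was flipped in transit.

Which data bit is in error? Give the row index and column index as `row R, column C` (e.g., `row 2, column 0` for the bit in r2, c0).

row 2, column 1

Recompute each row's even parity and compare to rp:
  r0: data parity 0, sent rp 0 → ok
  r1: data parity 0, sent rp 0 → ok
  r2: data parity 0, sent rp 1 → mismatch
Recompute each column's even parity and compare to cp:
  c0: data parity 0, sent cp 0 → ok
  c1: data parity 1, sent cp 0 → mismatch
  c2: data parity 1, sent cp 1 → ok
Exactly one row (r2) and one column (c1) fail → the flipped bit is at their intersection.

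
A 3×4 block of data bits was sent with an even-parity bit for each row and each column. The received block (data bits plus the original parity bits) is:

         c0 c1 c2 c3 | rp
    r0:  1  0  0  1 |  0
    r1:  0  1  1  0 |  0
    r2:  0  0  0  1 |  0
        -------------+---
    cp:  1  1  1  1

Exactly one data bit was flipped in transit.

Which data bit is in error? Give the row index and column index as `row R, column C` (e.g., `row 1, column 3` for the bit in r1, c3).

row 2, column 3

Recompute each row's even parity and compare to rp:
  r0: data parity 0, sent rp 0 → ok
  r1: data parity 0, sent rp 0 → ok
  r2: data parity 1, sent rp 0 → mismatch
Recompute each column's even parity and compare to cp:
  c0: data parity 1, sent cp 1 → ok
  c1: data parity 1, sent cp 1 → ok
  c2: data parity 1, sent cp 1 → ok
  c3: data parity 0, sent cp 1 → mismatch
Exactly one row (r2) and one column (c3) fail → the flipped bit is at their intersection.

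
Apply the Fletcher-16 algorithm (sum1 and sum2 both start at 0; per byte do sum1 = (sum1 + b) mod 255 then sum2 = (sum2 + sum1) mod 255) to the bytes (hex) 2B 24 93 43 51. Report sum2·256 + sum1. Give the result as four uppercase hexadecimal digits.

FA77

Running sums (mod 255):
  after byte 0 (2B): sum1=43, sum2=43
  after byte 1 (24): sum1=79, sum2=122
  after byte 2 (93): sum1=226, sum2=93
  after byte 3 (43): sum1=38, sum2=131
  after byte 4 (51): sum1=119, sum2=250
Checksum = sum2·256 + sum1 = 250·256 + 119 = 64119 = 0xFA77.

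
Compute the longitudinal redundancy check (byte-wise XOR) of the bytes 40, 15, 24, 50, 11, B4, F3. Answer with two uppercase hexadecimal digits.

XOR the bytes together:
  start with 0x40
  0x40 ⊕ 0x15 = 0x55
  0x55 ⊕ 0x24 = 0x71
  0x71 ⊕ 0x50 = 0x21
  0x21 ⊕ 0x11 = 0x30
  0x30 ⊕ 0xB4 = 0x84
  0x84 ⊕ 0xF3 = 0x77

77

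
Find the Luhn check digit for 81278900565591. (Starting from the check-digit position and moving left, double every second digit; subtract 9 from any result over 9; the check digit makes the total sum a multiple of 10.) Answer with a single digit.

Partial digits right→left: 1 9 5 5 6 5 0 0 9 8 7 2 1 8
Double every second digit counting from the check-digit position (so the 1st, 3rd, 5th, ... of the partial from the right).
  doubled (with −9 where >9): 2 1 3 0 9 5 2 → sum 22
  kept as-is: 9 5 5 0 8 2 8 → sum 37
Total = 22 + 37 = 59.
Check digit = (10 − (59 mod 10)) mod 10 = 1.

1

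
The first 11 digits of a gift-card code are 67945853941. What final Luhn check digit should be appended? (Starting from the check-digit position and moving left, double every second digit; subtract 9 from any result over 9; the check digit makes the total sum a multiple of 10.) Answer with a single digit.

Partial digits right→left: 1 4 9 3 5 8 5 4 9 7 6
Double every second digit counting from the check-digit position (so the 1st, 3rd, 5th, ... of the partial from the right).
  doubled (with −9 where >9): 2 9 1 1 9 3 → sum 25
  kept as-is: 4 3 8 4 7 → sum 26
Total = 25 + 26 = 51.
Check digit = (10 − (51 mod 10)) mod 10 = 9.

9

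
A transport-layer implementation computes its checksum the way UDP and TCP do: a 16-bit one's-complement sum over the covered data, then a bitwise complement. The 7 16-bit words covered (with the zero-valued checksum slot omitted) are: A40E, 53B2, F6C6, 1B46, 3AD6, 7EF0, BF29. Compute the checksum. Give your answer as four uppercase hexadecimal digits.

7D41

One's-complement addition (fold any carry out of bit 15 back into bit 0):
  0xA40E + 0x53B2 = 0x0F7C0
  0xF7C0 + 0xF6C6 = 0x1EE86 → wrap carry → 0xEE87
  0xEE87 + 0x1B46 = 0x109CD → wrap carry → 0x09CE
  0x09CE + 0x3AD6 = 0x044A4
  0x44A4 + 0x7EF0 = 0x0C394
  0xC394 + 0xBF29 = 0x182BD → wrap carry → 0x82BE
One's-complement sum = 0x82BE.
Checksum = ~0x82BE & 0xFFFF = 0x7D41.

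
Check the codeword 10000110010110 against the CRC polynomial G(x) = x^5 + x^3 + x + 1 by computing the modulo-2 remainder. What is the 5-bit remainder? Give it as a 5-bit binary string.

00000

Modulo-2 division of 10000110010110 by 101011:
  pos 0: 100001 XOR 101011 = 001010
  pos 2: 101010 XOR 101011 = 000001
  pos 7: 101011 XOR 101011 = 000000
Remainder = 00000 (zero — the frame passes the CRC check).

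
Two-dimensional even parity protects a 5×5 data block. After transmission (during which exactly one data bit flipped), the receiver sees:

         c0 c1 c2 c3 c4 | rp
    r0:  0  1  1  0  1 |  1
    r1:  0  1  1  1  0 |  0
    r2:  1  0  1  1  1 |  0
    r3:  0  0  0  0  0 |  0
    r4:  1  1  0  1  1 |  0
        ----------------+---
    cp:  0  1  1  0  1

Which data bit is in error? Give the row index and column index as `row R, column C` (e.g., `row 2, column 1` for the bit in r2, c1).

row 1, column 3

Recompute each row's even parity and compare to rp:
  r0: data parity 1, sent rp 1 → ok
  r1: data parity 1, sent rp 0 → mismatch
  r2: data parity 0, sent rp 0 → ok
  r3: data parity 0, sent rp 0 → ok
  r4: data parity 0, sent rp 0 → ok
Recompute each column's even parity and compare to cp:
  c0: data parity 0, sent cp 0 → ok
  c1: data parity 1, sent cp 1 → ok
  c2: data parity 1, sent cp 1 → ok
  c3: data parity 1, sent cp 0 → mismatch
  c4: data parity 1, sent cp 1 → ok
Exactly one row (r1) and one column (c3) fail → the flipped bit is at their intersection.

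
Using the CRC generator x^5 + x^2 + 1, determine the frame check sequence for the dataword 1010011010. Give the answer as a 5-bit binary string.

Append 5 zeros: 101001101000000. Divide by 100101 (XOR where the leading bit is 1):
  pos 0: 101001 XOR 100101 = 001100
  pos 2: 110010 XOR 100101 = 010111
  pos 3: 101111 XOR 100101 = 001010
  pos 5: 101000 XOR 100101 = 001101
  pos 7: 110100 XOR 100101 = 010001
  pos 8: 100010 XOR 100101 = 000111
Remainder (last 5 bits) = 01110. This is the CRC / FCS.

01110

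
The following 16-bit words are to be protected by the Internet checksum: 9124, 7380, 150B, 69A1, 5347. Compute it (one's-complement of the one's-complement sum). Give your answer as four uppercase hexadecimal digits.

One's-complement addition (fold any carry out of bit 15 back into bit 0):
  0x9124 + 0x7380 = 0x104A4 → wrap carry → 0x04A5
  0x04A5 + 0x150B = 0x019B0
  0x19B0 + 0x69A1 = 0x08351
  0x8351 + 0x5347 = 0x0D698
One's-complement sum = 0xD698.
Checksum = ~0xD698 & 0xFFFF = 0x2967.

2967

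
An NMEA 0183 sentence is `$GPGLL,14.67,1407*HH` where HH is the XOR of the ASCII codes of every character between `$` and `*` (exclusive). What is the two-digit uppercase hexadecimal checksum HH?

XOR the ASCII codes of the payload characters:
  'G' = 0x47 → acc = 0x47
  'P' = 0x50 → acc = 0x17
  'G' = 0x47 → acc = 0x50
  'L' = 0x4C → acc = 0x1C
  'L' = 0x4C → acc = 0x50
  ',' = 0x2C → acc = 0x7C
  '1' = 0x31 → acc = 0x4D
  '4' = 0x34 → acc = 0x79
  '.' = 0x2E → acc = 0x57
  '6' = 0x36 → acc = 0x61
  '7' = 0x37 → acc = 0x56
  ',' = 0x2C → acc = 0x7A
  '1' = 0x31 → acc = 0x4B
  '4' = 0x34 → acc = 0x7F
  '0' = 0x30 → acc = 0x4F
  '7' = 0x37 → acc = 0x78
Checksum = 0x78.

78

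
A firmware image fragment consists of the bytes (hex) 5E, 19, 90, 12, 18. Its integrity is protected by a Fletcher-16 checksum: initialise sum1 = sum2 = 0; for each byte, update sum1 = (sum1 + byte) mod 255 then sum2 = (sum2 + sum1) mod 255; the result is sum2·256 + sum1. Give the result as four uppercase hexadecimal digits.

Running sums (mod 255):
  after byte 0 (5E): sum1=94, sum2=94
  after byte 1 (19): sum1=119, sum2=213
  after byte 2 (90): sum1=8, sum2=221
  after byte 3 (12): sum1=26, sum2=247
  after byte 4 (18): sum1=50, sum2=42
Checksum = sum2·256 + sum1 = 42·256 + 50 = 10802 = 0x2A32.

2A32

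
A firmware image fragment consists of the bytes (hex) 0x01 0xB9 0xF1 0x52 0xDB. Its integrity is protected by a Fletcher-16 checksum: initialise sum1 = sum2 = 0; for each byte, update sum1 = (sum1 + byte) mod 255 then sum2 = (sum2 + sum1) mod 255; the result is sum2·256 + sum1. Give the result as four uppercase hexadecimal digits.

42DA

Running sums (mod 255):
  after byte 0 (0x01): sum1=1, sum2=1
  after byte 1 (0xB9): sum1=186, sum2=187
  after byte 2 (0xF1): sum1=172, sum2=104
  after byte 3 (0x52): sum1=254, sum2=103
  after byte 4 (0xDB): sum1=218, sum2=66
Checksum = sum2·256 + sum1 = 66·256 + 218 = 17114 = 0x42DA.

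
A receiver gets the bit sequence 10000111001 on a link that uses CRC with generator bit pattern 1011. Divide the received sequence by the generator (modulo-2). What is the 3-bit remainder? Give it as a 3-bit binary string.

Modulo-2 division of 10000111001 by 1011:
  pos 0: 1000 XOR 1011 = 0011
  pos 2: 1101 XOR 1011 = 0110
  pos 3: 1101 XOR 1011 = 0110
  pos 4: 1101 XOR 1011 = 0110
  pos 5: 1100 XOR 1011 = 0111
  pos 6: 1110 XOR 1011 = 0101
  pos 7: 1011 XOR 1011 = 0000
Remainder = 000 (zero — the frame passes the CRC check).

000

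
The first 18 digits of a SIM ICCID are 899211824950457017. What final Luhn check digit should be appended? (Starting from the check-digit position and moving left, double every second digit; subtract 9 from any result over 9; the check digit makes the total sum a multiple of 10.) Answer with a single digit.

Partial digits right→left: 7 1 0 7 5 4 0 5 9 4 2 8 1 1 2 9 9 8
Double every second digit counting from the check-digit position (so the 1st, 3rd, 5th, ... of the partial from the right).
  doubled (with −9 where >9): 5 0 1 0 9 4 2 4 9 → sum 34
  kept as-is: 1 7 4 5 4 8 1 9 8 → sum 47
Total = 34 + 47 = 81.
Check digit = (10 − (81 mod 10)) mod 10 = 9.

9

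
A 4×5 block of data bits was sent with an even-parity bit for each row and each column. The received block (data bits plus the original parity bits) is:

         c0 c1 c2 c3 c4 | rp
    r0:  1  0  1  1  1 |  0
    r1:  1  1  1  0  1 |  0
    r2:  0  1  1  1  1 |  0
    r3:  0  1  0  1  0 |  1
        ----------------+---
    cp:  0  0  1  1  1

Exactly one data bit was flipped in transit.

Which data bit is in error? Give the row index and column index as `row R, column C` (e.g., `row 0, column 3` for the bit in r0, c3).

Recompute each row's even parity and compare to rp:
  r0: data parity 0, sent rp 0 → ok
  r1: data parity 0, sent rp 0 → ok
  r2: data parity 0, sent rp 0 → ok
  r3: data parity 0, sent rp 1 → mismatch
Recompute each column's even parity and compare to cp:
  c0: data parity 0, sent cp 0 → ok
  c1: data parity 1, sent cp 0 → mismatch
  c2: data parity 1, sent cp 1 → ok
  c3: data parity 1, sent cp 1 → ok
  c4: data parity 1, sent cp 1 → ok
Exactly one row (r3) and one column (c1) fail → the flipped bit is at their intersection.

row 3, column 1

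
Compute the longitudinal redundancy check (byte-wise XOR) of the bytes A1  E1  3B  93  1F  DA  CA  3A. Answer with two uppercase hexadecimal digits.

DD

XOR the bytes together:
  start with 0xA1
  0xA1 ⊕ 0xE1 = 0x40
  0x40 ⊕ 0x3B = 0x7B
  0x7B ⊕ 0x93 = 0xE8
  0xE8 ⊕ 0x1F = 0xF7
  0xF7 ⊕ 0xDA = 0x2D
  0x2D ⊕ 0xCA = 0xE7
  0xE7 ⊕ 0x3A = 0xDD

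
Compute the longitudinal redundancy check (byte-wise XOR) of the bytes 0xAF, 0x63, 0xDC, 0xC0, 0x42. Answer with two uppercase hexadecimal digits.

XOR the bytes together:
  start with 0xAF
  0xAF ⊕ 0x63 = 0xCC
  0xCC ⊕ 0xDC = 0x10
  0x10 ⊕ 0xC0 = 0xD0
  0xD0 ⊕ 0x42 = 0x92

92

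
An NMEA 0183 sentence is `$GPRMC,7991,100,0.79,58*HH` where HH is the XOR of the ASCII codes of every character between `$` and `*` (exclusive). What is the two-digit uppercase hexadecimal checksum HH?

XOR the ASCII codes of the payload characters:
  'G' = 0x47 → acc = 0x47
  'P' = 0x50 → acc = 0x17
  'R' = 0x52 → acc = 0x45
  'M' = 0x4D → acc = 0x08
  'C' = 0x43 → acc = 0x4B
  ',' = 0x2C → acc = 0x67
  '7' = 0x37 → acc = 0x50
  '9' = 0x39 → acc = 0x69
  '9' = 0x39 → acc = 0x50
  '1' = 0x31 → acc = 0x61
  ',' = 0x2C → acc = 0x4D
  '1' = 0x31 → acc = 0x7C
  '0' = 0x30 → acc = 0x4C
  '0' = 0x30 → acc = 0x7C
  ',' = 0x2C → acc = 0x50
  '0' = 0x30 → acc = 0x60
  '.' = 0x2E → acc = 0x4E
  '7' = 0x37 → acc = 0x79
  '9' = 0x39 → acc = 0x40
  ',' = 0x2C → acc = 0x6C
  '5' = 0x35 → acc = 0x59
  '8' = 0x38 → acc = 0x61
Checksum = 0x61.

61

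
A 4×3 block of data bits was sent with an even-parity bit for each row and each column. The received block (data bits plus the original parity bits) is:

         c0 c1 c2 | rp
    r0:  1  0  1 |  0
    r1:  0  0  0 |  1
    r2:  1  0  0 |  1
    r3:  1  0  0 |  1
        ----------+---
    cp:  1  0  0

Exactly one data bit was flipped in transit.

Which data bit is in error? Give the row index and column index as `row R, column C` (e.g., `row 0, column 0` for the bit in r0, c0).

Recompute each row's even parity and compare to rp:
  r0: data parity 0, sent rp 0 → ok
  r1: data parity 0, sent rp 1 → mismatch
  r2: data parity 1, sent rp 1 → ok
  r3: data parity 1, sent rp 1 → ok
Recompute each column's even parity and compare to cp:
  c0: data parity 1, sent cp 1 → ok
  c1: data parity 0, sent cp 0 → ok
  c2: data parity 1, sent cp 0 → mismatch
Exactly one row (r1) and one column (c2) fail → the flipped bit is at their intersection.

row 1, column 2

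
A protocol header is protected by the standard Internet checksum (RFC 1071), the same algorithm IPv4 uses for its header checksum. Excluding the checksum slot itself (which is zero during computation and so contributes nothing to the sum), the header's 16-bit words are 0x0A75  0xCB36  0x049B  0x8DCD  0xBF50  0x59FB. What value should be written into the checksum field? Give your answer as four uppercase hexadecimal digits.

7E9F

One's-complement addition (fold any carry out of bit 15 back into bit 0):
  0x0A75 + 0xCB36 = 0x0D5AB
  0xD5AB + 0x049B = 0x0DA46
  0xDA46 + 0x8DCD = 0x16813 → wrap carry → 0x6814
  0x6814 + 0xBF50 = 0x12764 → wrap carry → 0x2765
  0x2765 + 0x59FB = 0x08160
One's-complement sum = 0x8160.
Checksum = ~0x8160 & 0xFFFF = 0x7E9F.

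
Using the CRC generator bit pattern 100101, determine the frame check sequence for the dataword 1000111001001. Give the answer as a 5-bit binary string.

Append 5 zeros: 100011100100100000. Divide by 100101 (XOR where the leading bit is 1):
  pos 0: 100011 XOR 100101 = 000110
  pos 3: 110100 XOR 100101 = 010001
  pos 4: 100011 XOR 100101 = 000110
  pos 7: 110001 XOR 100101 = 010100
  pos 8: 101000 XOR 100101 = 001101
  pos 10: 110100 XOR 100101 = 010001
  pos 11: 100010 XOR 100101 = 000111
Remainder (last 5 bits) = 01110. This is the CRC / FCS.

01110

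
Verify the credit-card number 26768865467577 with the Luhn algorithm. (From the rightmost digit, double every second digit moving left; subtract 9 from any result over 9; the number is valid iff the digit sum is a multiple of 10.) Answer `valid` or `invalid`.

From the right, keep odd positions and double even positions (subtract 9 from any doubled value over 9):
  doubled (positions 2,4,...): 5 5 8 3 7 5 4 → sum 37
  kept (positions 1,3,...): 7 5 6 5 8 6 6 → sum 43
Total = 80.
80 mod 10 = 0, so the number is valid.

valid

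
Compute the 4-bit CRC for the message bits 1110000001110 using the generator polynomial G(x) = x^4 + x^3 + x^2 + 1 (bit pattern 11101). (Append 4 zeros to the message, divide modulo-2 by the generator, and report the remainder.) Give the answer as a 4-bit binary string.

1111

Append 4 zeros: 11100000011100000. Divide by 11101 (XOR where the leading bit is 1):
  pos 0: 11100 XOR 11101 = 00001
  pos 4: 10000 XOR 11101 = 01101
  pos 5: 11011 XOR 11101 = 00110
  pos 7: 11011 XOR 11101 = 00110
  pos 9: 11000 XOR 11101 = 00101
  pos 11: 10100 XOR 11101 = 01001
  pos 12: 10010 XOR 11101 = 01111
Remainder (last 4 bits) = 1111. This is the CRC / FCS.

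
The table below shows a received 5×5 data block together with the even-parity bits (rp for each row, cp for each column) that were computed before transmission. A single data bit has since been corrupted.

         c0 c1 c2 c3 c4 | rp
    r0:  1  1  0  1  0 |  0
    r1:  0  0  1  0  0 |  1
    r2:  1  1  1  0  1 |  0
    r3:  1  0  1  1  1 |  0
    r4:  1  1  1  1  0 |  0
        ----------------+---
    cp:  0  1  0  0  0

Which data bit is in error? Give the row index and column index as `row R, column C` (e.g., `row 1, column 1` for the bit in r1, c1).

row 0, column 3

Recompute each row's even parity and compare to rp:
  r0: data parity 1, sent rp 0 → mismatch
  r1: data parity 1, sent rp 1 → ok
  r2: data parity 0, sent rp 0 → ok
  r3: data parity 0, sent rp 0 → ok
  r4: data parity 0, sent rp 0 → ok
Recompute each column's even parity and compare to cp:
  c0: data parity 0, sent cp 0 → ok
  c1: data parity 1, sent cp 1 → ok
  c2: data parity 0, sent cp 0 → ok
  c3: data parity 1, sent cp 0 → mismatch
  c4: data parity 0, sent cp 0 → ok
Exactly one row (r0) and one column (c3) fail → the flipped bit is at their intersection.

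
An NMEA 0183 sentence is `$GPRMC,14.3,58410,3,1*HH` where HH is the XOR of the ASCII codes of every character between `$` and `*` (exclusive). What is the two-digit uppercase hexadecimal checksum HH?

XOR the ASCII codes of the payload characters:
  'G' = 0x47 → acc = 0x47
  'P' = 0x50 → acc = 0x17
  'R' = 0x52 → acc = 0x45
  'M' = 0x4D → acc = 0x08
  'C' = 0x43 → acc = 0x4B
  ',' = 0x2C → acc = 0x67
  '1' = 0x31 → acc = 0x56
  '4' = 0x34 → acc = 0x62
  '.' = 0x2E → acc = 0x4C
  '3' = 0x33 → acc = 0x7F
  ',' = 0x2C → acc = 0x53
  '5' = 0x35 → acc = 0x66
  '8' = 0x38 → acc = 0x5E
  '4' = 0x34 → acc = 0x6A
  '1' = 0x31 → acc = 0x5B
  '0' = 0x30 → acc = 0x6B
  ',' = 0x2C → acc = 0x47
  '3' = 0x33 → acc = 0x74
  ',' = 0x2C → acc = 0x58
  '1' = 0x31 → acc = 0x69
Checksum = 0x69.

69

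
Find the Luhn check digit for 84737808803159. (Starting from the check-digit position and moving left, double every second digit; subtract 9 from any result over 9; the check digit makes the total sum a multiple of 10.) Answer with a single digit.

3

Partial digits right→left: 9 5 1 3 0 8 8 0 8 7 3 7 4 8
Double every second digit counting from the check-digit position (so the 1st, 3rd, 5th, ... of the partial from the right).
  doubled (with −9 where >9): 9 2 0 7 7 6 8 → sum 39
  kept as-is: 5 3 8 0 7 7 8 → sum 38
Total = 39 + 38 = 77.
Check digit = (10 − (77 mod 10)) mod 10 = 3.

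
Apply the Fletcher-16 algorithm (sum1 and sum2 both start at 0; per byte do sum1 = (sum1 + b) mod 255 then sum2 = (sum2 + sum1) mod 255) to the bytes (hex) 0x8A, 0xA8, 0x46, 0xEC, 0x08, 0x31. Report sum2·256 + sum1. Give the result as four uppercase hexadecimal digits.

Running sums (mod 255):
  after byte 0 (0x8A): sum1=138, sum2=138
  after byte 1 (0xA8): sum1=51, sum2=189
  after byte 2 (0x46): sum1=121, sum2=55
  after byte 3 (0xEC): sum1=102, sum2=157
  after byte 4 (0x08): sum1=110, sum2=12
  after byte 5 (0x31): sum1=159, sum2=171
Checksum = sum2·256 + sum1 = 171·256 + 159 = 43935 = 0xAB9F.

AB9F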